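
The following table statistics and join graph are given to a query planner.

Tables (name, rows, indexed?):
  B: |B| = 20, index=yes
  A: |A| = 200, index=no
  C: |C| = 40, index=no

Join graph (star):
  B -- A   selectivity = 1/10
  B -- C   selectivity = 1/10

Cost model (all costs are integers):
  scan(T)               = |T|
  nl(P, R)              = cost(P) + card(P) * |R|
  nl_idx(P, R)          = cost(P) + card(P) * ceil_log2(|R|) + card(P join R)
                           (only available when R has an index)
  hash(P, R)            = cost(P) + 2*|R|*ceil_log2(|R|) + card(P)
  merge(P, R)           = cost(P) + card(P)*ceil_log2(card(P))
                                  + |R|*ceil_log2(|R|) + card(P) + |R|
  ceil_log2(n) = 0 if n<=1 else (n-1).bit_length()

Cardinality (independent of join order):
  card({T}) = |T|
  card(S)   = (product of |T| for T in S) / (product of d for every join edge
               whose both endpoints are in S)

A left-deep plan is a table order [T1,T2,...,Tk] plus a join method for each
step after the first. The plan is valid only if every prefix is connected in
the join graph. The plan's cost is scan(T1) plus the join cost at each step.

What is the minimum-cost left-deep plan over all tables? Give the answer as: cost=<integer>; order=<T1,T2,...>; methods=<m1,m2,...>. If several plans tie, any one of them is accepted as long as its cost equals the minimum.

cost=1480; order=A,B,C; methods=hash,hash

Selinger DP (subsets sized 1..n):
  {B}: scan cost=20, card=20
  {A}: scan cost=200, card=200
  {C}: scan cost=40, card=40
  {AB}: card=400; try (B,hash)→600, (B,nl_idx)→1600, (A,merge)→1940, (B,merge)→2120, (A,hash)→3240, (A,nl)→4020 …(+1); best=600 via (B,hash)
  {BC}: card=80; try (B,hash)→280, (B,nl_idx)→320, (C,merge)→420, (B,merge)→440, (C,hash)→520, (C,nl)→820 …(+1); best=280 via (B,hash)
  {ABC}: card=1600; try (C,hash)→1480, (A,merge)→2720, (A,hash)→3560, (C,merge)→4880, (A,nl)→16280, (C,nl)→16600; best=1480 via (C,hash)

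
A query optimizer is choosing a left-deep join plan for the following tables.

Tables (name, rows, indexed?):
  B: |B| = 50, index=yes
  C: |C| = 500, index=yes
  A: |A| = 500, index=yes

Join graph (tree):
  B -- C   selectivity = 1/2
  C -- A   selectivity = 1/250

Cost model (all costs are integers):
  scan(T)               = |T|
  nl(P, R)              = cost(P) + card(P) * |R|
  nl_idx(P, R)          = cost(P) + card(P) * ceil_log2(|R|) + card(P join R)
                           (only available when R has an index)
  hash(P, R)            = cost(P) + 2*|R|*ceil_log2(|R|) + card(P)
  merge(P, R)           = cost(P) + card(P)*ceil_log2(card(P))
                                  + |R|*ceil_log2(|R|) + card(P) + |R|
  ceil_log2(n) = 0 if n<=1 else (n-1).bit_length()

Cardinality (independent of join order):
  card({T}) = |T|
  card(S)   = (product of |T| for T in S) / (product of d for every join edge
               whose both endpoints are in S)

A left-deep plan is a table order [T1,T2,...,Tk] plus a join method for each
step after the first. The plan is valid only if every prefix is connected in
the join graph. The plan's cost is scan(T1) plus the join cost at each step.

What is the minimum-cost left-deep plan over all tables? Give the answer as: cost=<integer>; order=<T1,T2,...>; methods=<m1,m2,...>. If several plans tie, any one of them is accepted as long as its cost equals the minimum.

cost=7600; order=A,C,B; methods=nl_idx,hash

Selinger DP (subsets sized 1..n):
  {B}: scan cost=50, card=50
  {C}: scan cost=500, card=500
  {A}: scan cost=500, card=500
  {BC}: card=12500; try (B,hash)→1600, (C,merge)→5400, (B,merge)→5850, (C,hash)→9100, (C,nl_idx)→13000, (B,nl_idx)→16000 …(+2); best=1600 via (B,hash)
  {AC}: card=1000; try (C,nl_idx)→6000, (A,nl_idx)→6000, (C,hash)→10000, (A,hash)→10000, (C,merge)→10500, (A,merge)→10500 …(+2); best=6000 via (C,nl_idx)
  {ABC}: card=25000; try (B,hash)→7600, (B,merge)→17350, (A,hash)→23100, (B,nl_idx)→37000, (B,nl)→56000, (A,nl_idx)→139100 …(+2); best=7600 via (B,hash)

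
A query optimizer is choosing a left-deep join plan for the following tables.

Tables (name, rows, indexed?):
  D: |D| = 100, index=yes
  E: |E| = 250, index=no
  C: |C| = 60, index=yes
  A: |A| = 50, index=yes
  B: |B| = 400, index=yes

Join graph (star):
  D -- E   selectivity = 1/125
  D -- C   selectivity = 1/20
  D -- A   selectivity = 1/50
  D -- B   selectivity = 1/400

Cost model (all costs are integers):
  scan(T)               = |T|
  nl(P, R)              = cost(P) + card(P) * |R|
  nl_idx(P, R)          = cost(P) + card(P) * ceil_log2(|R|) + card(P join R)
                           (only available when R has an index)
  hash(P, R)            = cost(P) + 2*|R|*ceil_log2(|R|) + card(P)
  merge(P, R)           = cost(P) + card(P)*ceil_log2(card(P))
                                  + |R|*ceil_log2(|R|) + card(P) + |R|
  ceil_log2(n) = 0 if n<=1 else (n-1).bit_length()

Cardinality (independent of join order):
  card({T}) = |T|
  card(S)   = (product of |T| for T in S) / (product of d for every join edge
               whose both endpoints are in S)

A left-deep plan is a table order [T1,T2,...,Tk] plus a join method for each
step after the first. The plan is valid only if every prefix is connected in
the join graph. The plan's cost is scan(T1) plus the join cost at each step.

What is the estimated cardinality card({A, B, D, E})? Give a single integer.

Tables in S: A(50), B(400), D(100), E(250)
Edges inside S: D-E(d=125), D-A(d=50), D-B(d=400)
numerator = 50 * 400 * 100 * 250 = 500000000
denominator = 125 * 50 * 400 = 2500000
card(S) = 500000000 / 2500000 = 200

200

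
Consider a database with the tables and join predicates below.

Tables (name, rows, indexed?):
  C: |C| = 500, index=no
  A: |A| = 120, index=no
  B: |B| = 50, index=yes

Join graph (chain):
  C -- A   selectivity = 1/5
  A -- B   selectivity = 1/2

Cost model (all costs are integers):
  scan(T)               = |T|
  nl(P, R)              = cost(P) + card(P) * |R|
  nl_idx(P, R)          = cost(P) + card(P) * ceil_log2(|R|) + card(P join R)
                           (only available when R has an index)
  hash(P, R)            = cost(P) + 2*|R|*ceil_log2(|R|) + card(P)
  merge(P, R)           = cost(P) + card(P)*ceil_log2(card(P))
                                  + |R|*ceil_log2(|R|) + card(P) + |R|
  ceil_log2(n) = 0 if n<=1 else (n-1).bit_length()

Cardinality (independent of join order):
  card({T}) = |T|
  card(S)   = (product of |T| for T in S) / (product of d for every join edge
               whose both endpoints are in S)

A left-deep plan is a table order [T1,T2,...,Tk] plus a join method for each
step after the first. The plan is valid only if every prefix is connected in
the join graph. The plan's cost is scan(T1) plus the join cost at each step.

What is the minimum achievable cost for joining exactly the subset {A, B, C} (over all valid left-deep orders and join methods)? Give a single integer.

12840

Selinger DP over subsets of {A,B,C}:
  {C}: scan cost=500, card=500
  {A}: scan cost=120, card=120
  {B}: scan cost=50, card=50
  {AC}: card=12000; try (A,hash)→2680, (C,merge)→6080, (A,merge)→6460, (C,hash)→9240, (C,nl)→60120, (A,nl)→60500; best=2680 via (A,hash)
  {AB}: card=3000; try (B,hash)→840, (A,merge)→1360, (B,merge)→1430, (A,hash)→1780, (B,nl_idx)→3840, (A,nl)→6050 …(+1); best=840 via (B,hash)
  {ABC}: card=300000; try (C,hash)→12840, (B,hash)→15280, (C,merge)→44840, (B,merge)→183030, (B,nl_idx)→374680, (B,nl)→602680 …(+1); best=12840 via (C,hash)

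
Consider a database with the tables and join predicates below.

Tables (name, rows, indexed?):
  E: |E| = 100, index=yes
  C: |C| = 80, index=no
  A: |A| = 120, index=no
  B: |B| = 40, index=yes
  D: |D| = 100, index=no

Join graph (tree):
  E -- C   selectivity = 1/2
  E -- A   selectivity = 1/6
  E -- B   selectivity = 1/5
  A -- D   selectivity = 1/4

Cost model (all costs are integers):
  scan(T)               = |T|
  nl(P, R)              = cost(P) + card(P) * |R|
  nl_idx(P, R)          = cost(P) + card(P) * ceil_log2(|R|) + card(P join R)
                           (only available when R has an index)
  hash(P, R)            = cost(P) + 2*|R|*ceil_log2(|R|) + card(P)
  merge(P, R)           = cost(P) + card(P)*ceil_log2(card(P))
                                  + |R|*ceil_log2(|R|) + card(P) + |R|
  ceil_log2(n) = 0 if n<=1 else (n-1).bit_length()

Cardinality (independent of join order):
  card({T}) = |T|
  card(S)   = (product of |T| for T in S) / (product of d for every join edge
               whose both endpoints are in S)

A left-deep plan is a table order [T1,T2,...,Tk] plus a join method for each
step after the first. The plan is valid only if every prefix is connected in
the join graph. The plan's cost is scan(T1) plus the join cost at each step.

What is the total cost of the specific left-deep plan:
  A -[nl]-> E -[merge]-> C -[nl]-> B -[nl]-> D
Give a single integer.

step 1: scan A: cost=120, card=120
step 2: join E via nl
    card(P join E) = 120*100/(6) = 2000
    cost = 120 + 120*100 = 12120
step 3: join C via merge
    card(P join C) = 2000*80/(2) = 80000
    cost = 12120 + 2000*11 + 80*7 + 2000 + 80 = 36760
step 4: join B via nl
    card(P join B) = 80000*40/(5) = 640000
    cost = 36760 + 80000*40 = 3236760
step 5: join D via nl
    card(P join D) = 640000*100/(4) = 16000000
    cost = 3236760 + 640000*100 = 67236760

67236760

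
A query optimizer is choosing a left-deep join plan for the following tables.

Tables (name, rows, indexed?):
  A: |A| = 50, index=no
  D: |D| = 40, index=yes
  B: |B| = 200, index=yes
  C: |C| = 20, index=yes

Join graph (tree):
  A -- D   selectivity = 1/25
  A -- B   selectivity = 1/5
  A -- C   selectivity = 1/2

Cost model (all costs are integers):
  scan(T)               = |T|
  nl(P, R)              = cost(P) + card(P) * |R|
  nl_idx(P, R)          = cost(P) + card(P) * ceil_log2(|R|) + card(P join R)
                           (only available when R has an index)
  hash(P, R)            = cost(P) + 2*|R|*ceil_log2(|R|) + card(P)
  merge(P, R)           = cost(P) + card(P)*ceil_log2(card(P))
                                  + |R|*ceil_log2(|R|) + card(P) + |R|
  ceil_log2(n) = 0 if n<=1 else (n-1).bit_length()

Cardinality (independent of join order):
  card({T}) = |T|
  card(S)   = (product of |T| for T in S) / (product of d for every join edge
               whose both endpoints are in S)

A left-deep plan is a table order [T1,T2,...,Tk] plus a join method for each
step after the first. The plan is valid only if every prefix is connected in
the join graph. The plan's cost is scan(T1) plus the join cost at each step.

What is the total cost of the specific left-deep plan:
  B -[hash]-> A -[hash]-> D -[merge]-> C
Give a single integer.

step 1: scan B: cost=200, card=200
step 2: join A via hash
    card(P join A) = 200*50/(5) = 2000
    cost = 200 + 2*50*6 + 200 = 1000
step 3: join D via hash
    card(P join D) = 2000*40/(25) = 3200
    cost = 1000 + 2*40*6 + 2000 = 3480
step 4: join C via merge
    card(P join C) = 3200*20/(2) = 32000
    cost = 3480 + 3200*12 + 20*5 + 3200 + 20 = 45200

45200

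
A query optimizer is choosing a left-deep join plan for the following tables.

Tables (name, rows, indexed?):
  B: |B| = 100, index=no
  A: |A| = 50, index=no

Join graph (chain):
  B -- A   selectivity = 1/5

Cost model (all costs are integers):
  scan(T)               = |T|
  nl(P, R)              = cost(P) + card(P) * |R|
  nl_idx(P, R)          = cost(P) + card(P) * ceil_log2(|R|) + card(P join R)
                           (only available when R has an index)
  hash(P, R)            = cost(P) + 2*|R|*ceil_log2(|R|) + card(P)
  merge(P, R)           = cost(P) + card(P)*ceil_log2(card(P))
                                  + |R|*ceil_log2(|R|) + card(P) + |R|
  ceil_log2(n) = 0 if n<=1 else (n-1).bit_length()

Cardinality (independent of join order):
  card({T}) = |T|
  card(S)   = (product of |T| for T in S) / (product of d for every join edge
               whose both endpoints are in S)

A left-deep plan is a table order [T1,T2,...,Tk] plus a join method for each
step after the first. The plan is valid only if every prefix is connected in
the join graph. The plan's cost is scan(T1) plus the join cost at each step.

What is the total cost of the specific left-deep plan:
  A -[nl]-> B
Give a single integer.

step 1: scan A: cost=50, card=50
step 2: join B via nl
    card(P join B) = 50*100/(5) = 1000
    cost = 50 + 50*100 = 5050

5050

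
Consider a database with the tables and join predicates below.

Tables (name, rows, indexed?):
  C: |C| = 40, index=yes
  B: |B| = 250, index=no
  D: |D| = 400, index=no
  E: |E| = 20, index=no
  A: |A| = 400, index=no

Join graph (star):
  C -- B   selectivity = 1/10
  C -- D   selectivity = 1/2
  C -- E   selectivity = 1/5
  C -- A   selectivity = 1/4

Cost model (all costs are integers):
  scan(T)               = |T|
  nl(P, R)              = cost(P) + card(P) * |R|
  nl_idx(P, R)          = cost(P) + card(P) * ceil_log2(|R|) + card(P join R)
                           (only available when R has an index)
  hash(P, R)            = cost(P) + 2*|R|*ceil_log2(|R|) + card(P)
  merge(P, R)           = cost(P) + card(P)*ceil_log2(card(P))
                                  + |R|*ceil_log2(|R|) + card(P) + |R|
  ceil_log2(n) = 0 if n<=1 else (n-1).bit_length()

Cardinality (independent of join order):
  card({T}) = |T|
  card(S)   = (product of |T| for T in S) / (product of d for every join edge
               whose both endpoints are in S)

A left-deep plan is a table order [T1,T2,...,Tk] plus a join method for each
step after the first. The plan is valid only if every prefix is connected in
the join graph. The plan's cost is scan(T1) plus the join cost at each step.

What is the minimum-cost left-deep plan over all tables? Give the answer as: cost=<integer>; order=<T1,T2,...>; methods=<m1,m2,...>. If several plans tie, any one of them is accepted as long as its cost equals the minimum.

Selinger DP (subsets sized 1..n):
  {C}: scan cost=40, card=40
  {B}: scan cost=250, card=250
  {D}: scan cost=400, card=400
  {E}: scan cost=20, card=20
  {A}: scan cost=400, card=400
  {BC}: card=1000; try (C,hash)→980, (B,merge)→2570, (C,nl_idx)→2750, (C,merge)→2780, (B,hash)→4080, (B,nl)→10040 …(+1); best=980 via (C,hash)
  {CD}: card=8000; try (C,hash)→1280, (D,merge)→4320, (C,merge)→4680, (D,hash)→7280, (C,nl_idx)→10800, (D,nl)→16040 …(+1); best=1280 via (C,hash)
  {CE}: card=160; try (E,hash)→280, (C,nl_idx)→300, (C,merge)→420, (E,merge)→440, (C,hash)→520, (C,nl)→820 …(+1); best=280 via (E,hash)
  {AC}: card=4000; try (C,hash)→1280, (A,merge)→4320, (C,merge)→4680, (C,nl_idx)→6800, (A,hash)→7280, (A,nl)→16040 …(+1); best=1280 via (C,hash)
  {BCD}: card=200000; try (D,hash)→9180, (B,hash)→13280, (D,merge)→15980, (B,merge)→115530, (D,nl)→400980, (B,nl)→2001280; best=9180 via (D,hash)
  {BCE}: card=4000; try (E,hash)→2180, (B,merge)→3970, (B,hash)→4440, (E,merge)→12100, (E,nl)→20980, (B,nl)→40280; best=2180 via (E,hash)
  {ABC}: card=100000; try (A,hash)→9180, (B,hash)→9280, (A,merge)→15980, (B,merge)→55530, (A,nl)→400980, (B,nl)→1001280; best=9180 via (A,hash)
  {CDE}: card=32000; try (D,merge)→5720, (D,hash)→7640, (E,hash)→9480, (D,nl)→64280, (E,merge)→113400, (E,nl)→161280; best=5720 via (D,merge)
  {ACD}: card=800000; try (D,hash)→12480, (A,hash)→16480, (D,merge)→57280, (A,merge)→117280, (D,nl)→1601280, (A,nl)→3201280; best=12480 via (D,hash)
  {ACE}: card=16000; try (E,hash)→5480, (A,merge)→5720, (A,hash)→7640, (E,merge)→53400, (A,nl)→64280, (E,nl)→81280; best=5480 via (E,hash)
  {BCDE}: card=800000; try (D,hash)→13380, (B,hash)→41720, (D,merge)→58180, (E,hash)→209380, (B,merge)→519970, (D,nl)→1602180 …(+3); best=13380 via (D,hash)
  {ABCD}: card=20000000; try (D,hash)→116380, (A,hash)→216380, (B,hash)→816480, (D,merge)→1813180, (A,merge)→3813180, (B,merge)→16814730 …(+3); best=116380 via (D,hash)
  {ABCE}: card=400000; try (A,hash)→13380, (B,hash)→25480, (A,merge)→58180, (E,hash)→109380, (B,merge)→247730, (A,nl)→1602180 …(+3); best=13380 via (A,hash)
  {ACDE}: card=3200000; try (D,hash)→28680, (A,hash)→44920, (D,merge)→249480, (A,merge)→521720, (E,hash)→812680, (D,nl)→6405480 …(+3); best=28680 via (D,hash)
  {ABCDE}: card=80000000; try (D,hash)→420580, (A,hash)→820580, (B,hash)→3232680, (D,merge)→8017380, (A,merge)→16817380, (E,hash)→20116580 …(+6); best=420580 via (D,hash)

cost=420580; order=B,C,E,A,D; methods=hash,hash,hash,hash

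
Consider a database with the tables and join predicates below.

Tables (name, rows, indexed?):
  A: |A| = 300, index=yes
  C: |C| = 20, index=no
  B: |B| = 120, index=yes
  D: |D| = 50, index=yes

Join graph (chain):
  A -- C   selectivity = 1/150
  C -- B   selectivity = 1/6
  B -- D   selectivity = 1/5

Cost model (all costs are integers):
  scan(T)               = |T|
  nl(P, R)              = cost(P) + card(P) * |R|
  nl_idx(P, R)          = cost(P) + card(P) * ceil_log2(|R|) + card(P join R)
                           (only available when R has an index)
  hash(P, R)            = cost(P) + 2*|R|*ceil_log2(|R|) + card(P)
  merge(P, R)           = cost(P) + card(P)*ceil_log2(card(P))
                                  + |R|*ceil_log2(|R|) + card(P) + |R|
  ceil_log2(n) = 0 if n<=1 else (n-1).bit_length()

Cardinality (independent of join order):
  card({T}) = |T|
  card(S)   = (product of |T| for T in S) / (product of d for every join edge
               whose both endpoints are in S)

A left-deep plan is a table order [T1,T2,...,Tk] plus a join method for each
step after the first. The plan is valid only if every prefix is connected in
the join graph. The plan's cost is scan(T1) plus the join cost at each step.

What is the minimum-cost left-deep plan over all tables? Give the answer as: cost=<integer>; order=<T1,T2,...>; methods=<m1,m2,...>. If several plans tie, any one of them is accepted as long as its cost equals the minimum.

Selinger DP (subsets sized 1..n):
  {A}: scan cost=300, card=300
  {C}: scan cost=20, card=20
  {B}: scan cost=120, card=120
  {D}: scan cost=50, card=50
  {AC}: card=40; try (A,nl_idx)→240, (C,hash)→800, (A,merge)→3140, (C,merge)→3420, (A,hash)→5440, (A,nl)→6020 …(+1); best=240 via (A,nl_idx)
  {BC}: card=400; try (C,hash)→440, (B,nl_idx)→560, (B,merge)→1100, (C,merge)→1200, (B,hash)→1720, (B,nl)→2420 …(+1); best=440 via (C,hash)
  {BD}: card=1200; try (D,hash)→840, (B,merge)→1360, (D,merge)→1430, (B,nl_idx)→1600, (B,hash)→1780, (D,nl_idx)→2040 …(+2); best=840 via (D,hash)
  {ABC}: card=800; try (B,nl_idx)→1320, (B,merge)→1480, (B,hash)→1960, (A,nl_idx)→4840, (B,nl)→5040, (A,hash)→6240 …(+2); best=1320 via (B,nl_idx)
  {BCD}: card=4000; try (D,hash)→1440, (C,hash)→2240, (D,merge)→4790, (D,nl_idx)→6840, (C,merge)→15360, (D,nl)→20440 …(+1); best=1440 via (D,hash)
  {ABCD}: card=8000; try (D,hash)→2720, (D,merge)→10470, (A,hash)→10840, (D,nl_idx)→14120, (D,nl)→41320, (A,nl_idx)→45440 …(+2); best=2720 via (D,hash)

cost=2720; order=C,A,B,D; methods=nl_idx,nl_idx,hash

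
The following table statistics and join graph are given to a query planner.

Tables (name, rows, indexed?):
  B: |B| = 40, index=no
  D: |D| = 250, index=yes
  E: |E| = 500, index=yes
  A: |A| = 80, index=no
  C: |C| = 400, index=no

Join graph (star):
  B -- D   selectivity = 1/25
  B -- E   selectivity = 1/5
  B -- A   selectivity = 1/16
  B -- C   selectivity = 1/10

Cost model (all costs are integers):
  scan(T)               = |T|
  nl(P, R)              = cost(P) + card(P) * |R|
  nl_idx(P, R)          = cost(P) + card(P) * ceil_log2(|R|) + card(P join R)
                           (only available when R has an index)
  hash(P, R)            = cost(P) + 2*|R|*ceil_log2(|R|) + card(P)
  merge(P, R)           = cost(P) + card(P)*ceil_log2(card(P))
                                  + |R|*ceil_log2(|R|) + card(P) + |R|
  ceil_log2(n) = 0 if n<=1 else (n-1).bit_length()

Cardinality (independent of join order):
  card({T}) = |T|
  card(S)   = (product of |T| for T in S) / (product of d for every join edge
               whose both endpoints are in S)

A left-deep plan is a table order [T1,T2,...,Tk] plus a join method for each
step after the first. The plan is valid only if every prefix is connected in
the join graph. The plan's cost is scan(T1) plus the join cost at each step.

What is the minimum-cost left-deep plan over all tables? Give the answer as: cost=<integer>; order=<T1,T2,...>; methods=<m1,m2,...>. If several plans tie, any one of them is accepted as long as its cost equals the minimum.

cost=100480; order=B,D,A,C,E; methods=nl_idx,hash,hash,hash

Selinger DP (subsets sized 1..n):
  {B}: scan cost=40, card=40
  {D}: scan cost=250, card=250
  {E}: scan cost=500, card=500
  {A}: scan cost=80, card=80
  {C}: scan cost=400, card=400
  {BD}: card=400; try (D,nl_idx)→760, (B,hash)→980, (D,merge)→2570, (B,merge)→2780, (D,hash)→4080, (D,nl)→10040 …(+1); best=760 via (D,nl_idx)
  {BE}: card=4000; try (B,hash)→1480, (E,nl_idx)→4400, (E,merge)→5320, (B,merge)→5780, (E,hash)→9080, (E,nl)→20040 …(+1); best=1480 via (B,hash)
  {AB}: card=200; try (B,hash)→640, (A,merge)→960, (B,merge)→1000, (A,hash)→1200, (A,nl)→3240, (B,nl)→3280; best=640 via (B,hash)
  {BC}: card=1600; try (B,hash)→1280, (C,merge)→4320, (B,merge)→4680, (C,hash)→7280, (C,nl)→16040, (B,nl)→16400; best=1280 via (B,hash)
  {BDE}: card=40000; try (D,hash)→9480, (E,merge)→9760, (E,hash)→10160, (E,nl_idx)→44360, (D,merge)→55730, (D,nl_idx)→73480 …(+2); best=9480 via (D,hash)
  {ABD}: card=2000; try (A,hash)→2280, (D,nl_idx)→4240, (D,merge)→4690, (D,hash)→4840, (A,merge)→5400, (A,nl)→32760 …(+1); best=2280 via (A,hash)
  {BCD}: card=16000; try (D,hash)→6880, (C,hash)→8360, (C,merge)→8760, (D,merge)→22730, (D,nl_idx)→30080, (C,nl)→160760 …(+1); best=6880 via (D,hash)
  {ABE}: card=20000; try (A,hash)→6600, (E,merge)→7440, (E,hash)→9840, (E,nl_idx)→22440, (A,merge)→54120, (E,nl)→100640 …(+1); best=6600 via (A,hash)
  {BCE}: card=160000; try (E,hash)→11880, (C,hash)→12680, (E,merge)→25480, (C,merge)→57480, (E,nl_idx)→175680, (E,nl)→801280 …(+1); best=11880 via (E,hash)
  {ABC}: card=8000; try (A,hash)→4000, (C,merge)→6440, (C,hash)→8040, (A,merge)→21120, (C,nl)→80640, (A,nl)→129280; best=4000 via (A,hash)
  {ABDE}: card=200000; try (E,hash)→13280, (D,hash)→30600, (E,merge)→31280, (A,hash)→50600, (E,nl_idx)→220280, (D,merge)→328850 …(+5); best=13280 via (E,hash)
  {BCDE}: card=1600000; try (E,hash)→31880, (C,hash)→56680, (D,hash)→175880, (E,merge)→251880, (C,merge)→693480, (E,nl_idx)→1750880 …(+5); best=31880 via (E,hash)
  {ABCD}: card=80000; try (C,hash)→11480, (D,hash)→16000, (A,hash)→24000, (C,merge)→30280, (D,merge)→118250, (D,nl_idx)→148000 …(+4); best=11480 via (C,hash)
  {ABCE}: card=800000; try (E,hash)→21000, (C,hash)→33800, (E,merge)→121000, (A,hash)→173000, (C,merge)→330600, (E,nl_idx)→876000 …(+4); best=21000 via (E,hash)
  {ABCDE}: card=8000000; try (E,hash)→100480, (C,hash)→220480, (D,hash)→825000, (E,merge)→1456480, (A,hash)→1633000, (C,merge)→3817280 …(+8); best=100480 via (E,hash)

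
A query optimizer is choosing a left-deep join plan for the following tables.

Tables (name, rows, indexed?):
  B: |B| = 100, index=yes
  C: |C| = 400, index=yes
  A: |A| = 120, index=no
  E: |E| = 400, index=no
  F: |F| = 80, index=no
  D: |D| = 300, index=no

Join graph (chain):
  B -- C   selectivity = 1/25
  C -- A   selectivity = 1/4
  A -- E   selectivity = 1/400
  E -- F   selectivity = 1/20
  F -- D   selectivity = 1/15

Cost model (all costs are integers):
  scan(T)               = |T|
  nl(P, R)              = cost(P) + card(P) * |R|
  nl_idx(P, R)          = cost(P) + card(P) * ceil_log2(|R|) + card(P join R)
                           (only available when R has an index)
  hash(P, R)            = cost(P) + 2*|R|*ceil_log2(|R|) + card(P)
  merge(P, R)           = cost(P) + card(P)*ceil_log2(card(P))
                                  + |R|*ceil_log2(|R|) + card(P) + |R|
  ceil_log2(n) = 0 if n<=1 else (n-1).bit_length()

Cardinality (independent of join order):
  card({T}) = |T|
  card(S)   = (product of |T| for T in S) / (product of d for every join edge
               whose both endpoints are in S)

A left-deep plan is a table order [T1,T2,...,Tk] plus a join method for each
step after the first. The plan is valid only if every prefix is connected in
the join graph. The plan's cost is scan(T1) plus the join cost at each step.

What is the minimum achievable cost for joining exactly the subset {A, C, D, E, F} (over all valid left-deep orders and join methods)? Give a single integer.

Selinger DP over subsets of {A,C,D,E,F}:
  {C}: scan cost=400, card=400
  {A}: scan cost=120, card=120
  {E}: scan cost=400, card=400
  {F}: scan cost=80, card=80
  {D}: scan cost=300, card=300
  {AC}: card=12000; try (A,hash)→2480, (C,merge)→5080, (A,merge)→5360, (C,hash)→7440, (C,nl_idx)→13200, (C,nl)→48120 …(+1); best=2480 via (A,hash)
  {AE}: card=120; try (A,hash)→2480, (E,merge)→5080, (A,merge)→5360, (E,hash)→7440, (E,nl)→48120, (A,nl)→48400; best=2480 via (A,hash)
  {EF}: card=1600; try (F,hash)→1920, (E,merge)→4720, (F,merge)→5040, (E,hash)→7360, (E,nl)→32080, (F,nl)→32400; best=1920 via (F,hash)
  {DF}: card=1600; try (F,hash)→1720, (D,merge)→3720, (F,merge)→3940, (D,hash)→5560, (D,nl)→24080, (F,nl)→24300; best=1720 via (F,hash)
  {ACE}: card=12000; try (C,merge)→7440, (C,hash)→9800, (C,nl_idx)→15560, (E,hash)→21680, (C,nl)→50480, (E,merge)→186480 …(+1); best=7440 via (C,merge)
  {AEF}: card=480; try (F,hash)→3720, (F,merge)→4080, (A,hash)→5200, (F,nl)→12080, (A,merge)→22080, (A,nl)→193920; best=3720 via (F,hash)
  {DEF}: card=32000; try (D,hash)→8920, (E,hash)→10520, (D,merge)→24120, (E,merge)→24920, (D,nl)→481920, (E,nl)→641720; best=8920 via (D,hash)
  {ACEF}: card=48000; try (C,hash)→11400, (C,merge)→12520, (F,hash)→20560, (C,nl_idx)→56040, (F,merge)→188080, (C,nl)→195720 …(+1); best=11400 via (C,hash)
  {ADEF}: card=9600; try (D,hash)→9600, (D,merge)→11520, (A,hash)→42600, (D,nl)→147720, (A,merge)→521880, (A,nl)→3848920; best=9600 via (D,hash)
  {ACDEF}: card=960000; try (C,hash)→26400, (D,hash)→64800, (C,merge)→157600, (D,merge)→830400, (C,nl_idx)→1056000, (C,nl)→3849600 …(+1); best=26400 via (C,hash)

26400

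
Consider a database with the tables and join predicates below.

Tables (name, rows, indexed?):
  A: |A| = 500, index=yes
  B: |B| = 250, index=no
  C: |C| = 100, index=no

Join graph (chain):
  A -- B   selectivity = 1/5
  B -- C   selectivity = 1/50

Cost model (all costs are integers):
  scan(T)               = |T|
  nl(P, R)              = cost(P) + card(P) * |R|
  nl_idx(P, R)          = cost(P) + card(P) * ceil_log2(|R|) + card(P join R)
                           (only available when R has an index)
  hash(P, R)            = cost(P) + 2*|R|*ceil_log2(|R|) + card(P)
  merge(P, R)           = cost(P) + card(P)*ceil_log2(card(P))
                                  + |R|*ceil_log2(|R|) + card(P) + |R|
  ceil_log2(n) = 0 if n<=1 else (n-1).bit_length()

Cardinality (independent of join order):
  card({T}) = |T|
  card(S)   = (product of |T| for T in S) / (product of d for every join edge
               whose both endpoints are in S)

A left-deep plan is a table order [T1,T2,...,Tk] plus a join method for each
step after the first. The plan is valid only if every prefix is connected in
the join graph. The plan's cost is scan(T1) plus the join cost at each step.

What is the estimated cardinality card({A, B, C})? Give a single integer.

Tables in S: A(500), B(250), C(100)
Edges inside S: A-B(d=5), B-C(d=50)
numerator = 500 * 250 * 100 = 12500000
denominator = 5 * 50 = 250
card(S) = 12500000 / 250 = 50000

50000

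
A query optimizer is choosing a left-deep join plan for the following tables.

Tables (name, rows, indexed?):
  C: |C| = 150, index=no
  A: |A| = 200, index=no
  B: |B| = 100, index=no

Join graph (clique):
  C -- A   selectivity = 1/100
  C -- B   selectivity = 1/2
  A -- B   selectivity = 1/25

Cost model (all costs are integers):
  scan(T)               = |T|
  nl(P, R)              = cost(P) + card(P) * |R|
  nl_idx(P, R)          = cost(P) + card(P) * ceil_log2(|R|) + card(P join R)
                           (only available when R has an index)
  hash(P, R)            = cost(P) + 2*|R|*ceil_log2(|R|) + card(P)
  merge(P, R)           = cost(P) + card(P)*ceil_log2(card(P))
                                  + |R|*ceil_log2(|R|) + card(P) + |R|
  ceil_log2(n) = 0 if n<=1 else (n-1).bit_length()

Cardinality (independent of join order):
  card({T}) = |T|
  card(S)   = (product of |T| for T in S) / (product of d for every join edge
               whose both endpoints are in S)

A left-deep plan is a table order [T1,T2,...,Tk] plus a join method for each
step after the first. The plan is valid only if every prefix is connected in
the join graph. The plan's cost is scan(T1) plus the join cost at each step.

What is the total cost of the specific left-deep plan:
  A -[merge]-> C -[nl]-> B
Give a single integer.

33350

step 1: scan A: cost=200, card=200
step 2: join C via merge
    card(P join C) = 200*150/(100) = 300
    cost = 200 + 200*8 + 150*8 + 200 + 150 = 3350
step 3: join B via nl
    card(P join B) = 300*100/(2*25) = 600
    cost = 3350 + 300*100 = 33350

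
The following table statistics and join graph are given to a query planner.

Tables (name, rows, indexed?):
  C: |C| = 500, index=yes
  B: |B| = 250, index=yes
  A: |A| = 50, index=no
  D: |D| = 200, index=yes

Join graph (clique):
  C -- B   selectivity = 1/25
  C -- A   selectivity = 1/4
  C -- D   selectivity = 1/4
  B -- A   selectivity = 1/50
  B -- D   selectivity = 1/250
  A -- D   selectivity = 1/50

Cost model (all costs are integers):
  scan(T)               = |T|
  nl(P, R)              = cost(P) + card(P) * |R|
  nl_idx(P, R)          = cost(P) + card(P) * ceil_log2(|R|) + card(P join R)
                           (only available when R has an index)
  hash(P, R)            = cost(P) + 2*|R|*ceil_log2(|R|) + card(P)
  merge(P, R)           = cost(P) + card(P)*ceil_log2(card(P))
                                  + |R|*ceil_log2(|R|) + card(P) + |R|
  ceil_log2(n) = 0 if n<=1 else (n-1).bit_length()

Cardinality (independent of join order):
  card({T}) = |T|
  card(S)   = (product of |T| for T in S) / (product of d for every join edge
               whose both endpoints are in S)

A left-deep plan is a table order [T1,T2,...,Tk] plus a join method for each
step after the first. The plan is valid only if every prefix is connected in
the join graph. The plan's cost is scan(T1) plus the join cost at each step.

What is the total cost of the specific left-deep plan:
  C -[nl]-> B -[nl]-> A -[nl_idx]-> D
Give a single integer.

385505

step 1: scan C: cost=500, card=500
step 2: join B via nl
    card(P join B) = 500*250/(25) = 5000
    cost = 500 + 500*250 = 125500
step 3: join A via nl
    card(P join A) = 5000*50/(4*50) = 1250
    cost = 125500 + 5000*50 = 375500
step 4: join D via nl_idx
    card(P join D) = 1250*200/(4*250*50) = 5
    cost = 375500 + 1250*8 + 5 = 385505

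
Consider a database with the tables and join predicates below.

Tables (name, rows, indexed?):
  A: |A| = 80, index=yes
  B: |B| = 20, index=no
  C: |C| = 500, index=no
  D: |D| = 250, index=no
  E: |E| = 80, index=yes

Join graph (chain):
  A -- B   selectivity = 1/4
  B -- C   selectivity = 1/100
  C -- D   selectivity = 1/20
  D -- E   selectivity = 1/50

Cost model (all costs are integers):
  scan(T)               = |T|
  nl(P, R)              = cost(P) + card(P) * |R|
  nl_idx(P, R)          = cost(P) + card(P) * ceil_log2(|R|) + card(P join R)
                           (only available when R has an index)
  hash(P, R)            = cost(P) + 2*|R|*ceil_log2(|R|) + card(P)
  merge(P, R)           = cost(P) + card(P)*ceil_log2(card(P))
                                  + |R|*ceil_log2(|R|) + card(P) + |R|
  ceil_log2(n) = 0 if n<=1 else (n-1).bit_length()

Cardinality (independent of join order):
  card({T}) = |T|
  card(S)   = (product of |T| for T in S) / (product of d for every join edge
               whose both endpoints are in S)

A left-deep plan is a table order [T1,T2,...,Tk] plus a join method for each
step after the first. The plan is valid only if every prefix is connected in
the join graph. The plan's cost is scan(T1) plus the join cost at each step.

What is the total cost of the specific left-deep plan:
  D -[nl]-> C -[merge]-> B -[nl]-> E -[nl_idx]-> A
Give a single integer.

366870

step 1: scan D: cost=250, card=250
step 2: join C via nl
    card(P join C) = 250*500/(20) = 6250
    cost = 250 + 250*500 = 125250
step 3: join B via merge
    card(P join B) = 6250*20/(100) = 1250
    cost = 125250 + 6250*13 + 20*5 + 6250 + 20 = 212870
step 4: join E via nl
    card(P join E) = 1250*80/(50) = 2000
    cost = 212870 + 1250*80 = 312870
step 5: join A via nl_idx
    card(P join A) = 2000*80/(4) = 40000
    cost = 312870 + 2000*7 + 40000 = 366870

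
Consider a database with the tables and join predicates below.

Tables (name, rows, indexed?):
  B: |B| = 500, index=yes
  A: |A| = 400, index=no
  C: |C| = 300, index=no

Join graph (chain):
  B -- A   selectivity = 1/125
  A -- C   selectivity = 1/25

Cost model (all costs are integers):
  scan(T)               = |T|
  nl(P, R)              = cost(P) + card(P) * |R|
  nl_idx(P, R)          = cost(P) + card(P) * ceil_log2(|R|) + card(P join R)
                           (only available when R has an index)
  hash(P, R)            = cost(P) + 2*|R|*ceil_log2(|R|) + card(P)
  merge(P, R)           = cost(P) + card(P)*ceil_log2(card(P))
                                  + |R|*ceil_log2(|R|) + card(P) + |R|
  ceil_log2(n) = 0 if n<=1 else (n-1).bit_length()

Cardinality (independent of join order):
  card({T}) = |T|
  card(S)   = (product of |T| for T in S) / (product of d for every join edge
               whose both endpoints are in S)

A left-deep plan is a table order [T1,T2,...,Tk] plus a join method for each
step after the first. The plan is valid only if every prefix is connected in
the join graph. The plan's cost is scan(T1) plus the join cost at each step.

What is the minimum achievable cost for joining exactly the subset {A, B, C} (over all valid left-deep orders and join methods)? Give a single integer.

12600

Selinger DP over subsets of {A,B,C}:
  {B}: scan cost=500, card=500
  {A}: scan cost=400, card=400
  {C}: scan cost=300, card=300
  {AB}: card=1600; try (B,nl_idx)→5600, (A,hash)→8200, (B,merge)→9400, (A,merge)→9500, (B,hash)→9800, (B,nl)→200400 …(+1); best=5600 via (B,nl_idx)
  {AC}: card=4800; try (C,hash)→6200, (A,merge)→7300, (C,merge)→7400, (A,hash)→7800, (A,nl)→120300, (C,nl)→120400; best=6200 via (C,hash)
  {ABC}: card=19200; try (C,hash)→12600, (B,hash)→20000, (C,merge)→27800, (B,nl_idx)→68600, (B,merge)→78400, (C,nl)→485600 …(+1); best=12600 via (C,hash)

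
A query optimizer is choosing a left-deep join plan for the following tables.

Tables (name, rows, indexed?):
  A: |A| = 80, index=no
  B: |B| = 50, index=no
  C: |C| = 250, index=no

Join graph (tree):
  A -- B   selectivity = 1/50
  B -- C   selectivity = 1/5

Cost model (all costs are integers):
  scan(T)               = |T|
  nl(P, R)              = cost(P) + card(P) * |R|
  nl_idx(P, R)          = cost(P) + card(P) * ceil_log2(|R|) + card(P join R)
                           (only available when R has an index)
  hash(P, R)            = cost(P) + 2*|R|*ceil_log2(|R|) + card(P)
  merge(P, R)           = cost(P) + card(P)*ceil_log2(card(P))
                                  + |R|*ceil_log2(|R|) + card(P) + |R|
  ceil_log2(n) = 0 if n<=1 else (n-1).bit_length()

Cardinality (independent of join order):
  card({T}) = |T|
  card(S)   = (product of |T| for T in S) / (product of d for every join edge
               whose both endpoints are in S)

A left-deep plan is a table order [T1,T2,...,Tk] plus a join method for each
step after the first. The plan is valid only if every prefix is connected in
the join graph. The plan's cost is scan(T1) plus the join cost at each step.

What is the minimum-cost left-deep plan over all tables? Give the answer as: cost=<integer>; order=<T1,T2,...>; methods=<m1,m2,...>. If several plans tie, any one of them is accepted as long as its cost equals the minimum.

cost=3650; order=A,B,C; methods=hash,merge

Selinger DP (subsets sized 1..n):
  {A}: scan cost=80, card=80
  {B}: scan cost=50, card=50
  {C}: scan cost=250, card=250
  {AB}: card=80; try (B,hash)→760, (A,merge)→1040, (B,merge)→1070, (A,hash)→1220, (A,nl)→4050, (B,nl)→4080; best=760 via (B,hash)
  {BC}: card=2500; try (B,hash)→1100, (C,merge)→2650, (B,merge)→2850, (C,hash)→4100, (C,nl)→12550, (B,nl)→12750; best=1100 via (B,hash)
  {ABC}: card=4000; try (C,merge)→3650, (A,hash)→4720, (C,hash)→4840, (C,nl)→20760, (A,merge)→34240, (A,nl)→201100; best=3650 via (C,merge)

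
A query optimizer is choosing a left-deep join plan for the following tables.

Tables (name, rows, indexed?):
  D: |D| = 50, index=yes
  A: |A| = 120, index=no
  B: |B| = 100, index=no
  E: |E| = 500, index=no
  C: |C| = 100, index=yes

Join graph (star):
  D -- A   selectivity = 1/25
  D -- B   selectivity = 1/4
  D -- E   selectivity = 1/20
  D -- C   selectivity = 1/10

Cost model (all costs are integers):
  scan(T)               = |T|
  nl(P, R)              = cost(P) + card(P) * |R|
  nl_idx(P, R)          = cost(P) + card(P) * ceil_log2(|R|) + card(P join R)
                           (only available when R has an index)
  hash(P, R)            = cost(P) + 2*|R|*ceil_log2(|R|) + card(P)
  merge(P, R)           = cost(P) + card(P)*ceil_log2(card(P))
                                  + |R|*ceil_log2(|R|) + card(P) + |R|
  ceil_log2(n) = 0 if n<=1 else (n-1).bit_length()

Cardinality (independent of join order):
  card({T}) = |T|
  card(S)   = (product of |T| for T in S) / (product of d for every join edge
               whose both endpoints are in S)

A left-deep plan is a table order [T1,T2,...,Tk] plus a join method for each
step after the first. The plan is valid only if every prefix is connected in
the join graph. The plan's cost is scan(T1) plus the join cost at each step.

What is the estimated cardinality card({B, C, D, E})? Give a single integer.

Tables in S: B(100), C(100), D(50), E(500)
Edges inside S: D-B(d=4), D-E(d=20), D-C(d=10)
numerator = 100 * 100 * 50 * 500 = 250000000
denominator = 4 * 20 * 10 = 800
card(S) = 250000000 / 800 = 312500

312500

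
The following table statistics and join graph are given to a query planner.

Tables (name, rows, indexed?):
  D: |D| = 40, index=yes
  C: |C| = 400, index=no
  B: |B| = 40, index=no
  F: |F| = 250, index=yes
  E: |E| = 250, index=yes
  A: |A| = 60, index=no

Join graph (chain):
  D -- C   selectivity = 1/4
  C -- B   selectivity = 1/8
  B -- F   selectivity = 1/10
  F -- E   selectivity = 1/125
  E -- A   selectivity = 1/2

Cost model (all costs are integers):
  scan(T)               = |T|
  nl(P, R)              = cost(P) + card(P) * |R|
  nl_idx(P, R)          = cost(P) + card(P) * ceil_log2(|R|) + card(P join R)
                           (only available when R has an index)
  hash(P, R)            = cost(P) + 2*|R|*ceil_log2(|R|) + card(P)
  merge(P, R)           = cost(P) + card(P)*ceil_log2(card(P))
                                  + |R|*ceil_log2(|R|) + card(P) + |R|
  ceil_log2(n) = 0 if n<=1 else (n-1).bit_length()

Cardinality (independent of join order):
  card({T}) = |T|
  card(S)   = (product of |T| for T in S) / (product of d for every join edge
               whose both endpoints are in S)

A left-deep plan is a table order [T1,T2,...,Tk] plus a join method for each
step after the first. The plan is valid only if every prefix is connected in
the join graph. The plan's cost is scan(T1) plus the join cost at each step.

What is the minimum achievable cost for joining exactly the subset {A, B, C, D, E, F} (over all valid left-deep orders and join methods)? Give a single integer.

1114130

Selinger DP over subsets of {A,B,C,D,E,F}:
  {D}: scan cost=40, card=40
  {C}: scan cost=400, card=400
  {B}: scan cost=40, card=40
  {F}: scan cost=250, card=250
  {E}: scan cost=250, card=250
  {A}: scan cost=60, card=60
  {CD}: card=4000; try (D,hash)→1280, (C,merge)→4320, (D,merge)→4680, (D,nl_idx)→6800, (C,hash)→7280, (C,nl)→16040 …(+1); best=1280 via (D,hash)
  {BC}: card=2000; try (B,hash)→1280, (C,merge)→4320, (B,merge)→4680, (C,hash)→7280, (C,nl)→16040, (B,nl)→16400; best=1280 via (B,hash)
  {BF}: card=1000; try (B,hash)→980, (F,nl_idx)→1360, (F,merge)→2570, (B,merge)→2780, (F,hash)→4080, (F,nl)→10040 …(+1); best=980 via (B,hash)
  {EF}: card=500; try (F,nl_idx)→2750, (E,nl_idx)→2750, (F,hash)→4500, (E,hash)→4500, (F,merge)→4750, (E,merge)→4750 …(+2); best=2750 via (F,nl_idx)
  {AE}: card=7500; try (A,hash)→1220, (E,merge)→2730, (A,merge)→2920, (E,hash)→4120, (E,nl_idx)→8040, (E,nl)→15060 …(+1); best=1220 via (A,hash)
  {BCD}: card=20000; try (D,hash)→3760, (B,hash)→5760, (D,merge)→25560, (D,nl_idx)→33280, (B,merge)→53560, (D,nl)→81280 …(+1); best=3760 via (D,hash)
  {BCF}: card=50000; try (F,hash)→7280, (C,hash)→9180, (C,merge)→15980, (F,merge)→27530, (F,nl_idx)→67280, (C,nl)→400980 …(+1); best=7280 via (F,hash)
  {BEF}: card=2000; try (B,hash)→3730, (E,hash)→5980, (B,merge)→8030, (E,nl_idx)→10980, (E,merge)→14230, (B,nl)→22750 …(+1); best=3730 via (B,hash)
  {AEF}: card=15000; try (A,hash)→3970, (A,merge)→8170, (F,hash)→12720, (A,nl)→32750, (F,nl_idx)→76220, (F,merge)→108470 …(+1); best=3970 via (A,hash)
  {BCDF}: card=500000; try (F,hash)→27760, (D,hash)→57760, (F,merge)→326010, (F,nl_idx)→663760, (D,nl_idx)→807280, (D,merge)→857560 …(+2); best=27760 via (F,hash)
  {BCEF}: card=100000; try (C,hash)→12930, (C,merge)→31730, (E,hash)→61280, (E,nl_idx)→507280, (C,nl)→803730, (E,merge)→859530 …(+1); best=12930 via (C,hash)
  {ABEF}: card=60000; try (A,hash)→6450, (B,hash)→19450, (A,merge)→28150, (A,nl)→123730, (B,merge)→229250, (B,nl)→603970; best=6450 via (A,hash)
  {BCDEF}: card=1000000; try (D,hash)→113410, (E,hash)→531760, (D,nl_idx)→1612930, (D,merge)→1813210, (D,nl)→4012930, (E,nl_idx)→5027760 …(+2); best=113410 via (D,hash)
  {ABCEF}: card=3000000; try (C,hash)→73650, (A,hash)→113650, (C,merge)→1030450, (A,merge)→1813350, (A,nl)→6012930, (C,nl)→24006450; best=73650 via (C,hash)
  {ABCDEF}: card=30000000; try (A,hash)→1114130, (D,hash)→3074130, (A,merge)→21113830, (D,nl_idx)→48073650, (A,nl)→60113410, (D,merge)→69073930 …(+1); best=1114130 via (A,hash)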